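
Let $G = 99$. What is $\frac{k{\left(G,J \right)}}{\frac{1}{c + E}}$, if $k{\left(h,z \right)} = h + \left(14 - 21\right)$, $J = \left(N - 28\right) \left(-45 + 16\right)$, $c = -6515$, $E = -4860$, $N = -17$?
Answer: $-1046500$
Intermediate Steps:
$J = 1305$ ($J = \left(-17 - 28\right) \left(-45 + 16\right) = \left(-45\right) \left(-29\right) = 1305$)
$k{\left(h,z \right)} = -7 + h$ ($k{\left(h,z \right)} = h - 7 = -7 + h$)
$\frac{k{\left(G,J \right)}}{\frac{1}{c + E}} = \frac{-7 + 99}{\frac{1}{-6515 - 4860}} = \frac{92}{\frac{1}{-11375}} = \frac{92}{- \frac{1}{11375}} = 92 \left(-11375\right) = -1046500$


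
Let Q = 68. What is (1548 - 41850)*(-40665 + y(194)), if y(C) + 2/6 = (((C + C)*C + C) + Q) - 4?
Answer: -1405115796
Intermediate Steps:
y(C) = 191/3 + C + 2*C² (y(C) = -⅓ + ((((C + C)*C + C) + 68) - 4) = -⅓ + ((((2*C)*C + C) + 68) - 4) = -⅓ + (((2*C² + C) + 68) - 4) = -⅓ + (((C + 2*C²) + 68) - 4) = -⅓ + ((68 + C + 2*C²) - 4) = -⅓ + (64 + C + 2*C²) = 191/3 + C + 2*C²)
(1548 - 41850)*(-40665 + y(194)) = (1548 - 41850)*(-40665 + (191/3 + 194 + 2*194²)) = -40302*(-40665 + (191/3 + 194 + 2*37636)) = -40302*(-40665 + (191/3 + 194 + 75272)) = -40302*(-40665 + 226589/3) = -40302*104594/3 = -1405115796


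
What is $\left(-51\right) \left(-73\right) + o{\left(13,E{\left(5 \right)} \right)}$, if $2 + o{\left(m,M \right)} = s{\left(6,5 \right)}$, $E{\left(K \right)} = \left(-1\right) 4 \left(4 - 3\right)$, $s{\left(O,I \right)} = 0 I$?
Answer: $3721$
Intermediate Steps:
$s{\left(O,I \right)} = 0$
$E{\left(K \right)} = -4$ ($E{\left(K \right)} = \left(-4\right) 1 = -4$)
$o{\left(m,M \right)} = -2$ ($o{\left(m,M \right)} = -2 + 0 = -2$)
$\left(-51\right) \left(-73\right) + o{\left(13,E{\left(5 \right)} \right)} = \left(-51\right) \left(-73\right) - 2 = 3723 - 2 = 3721$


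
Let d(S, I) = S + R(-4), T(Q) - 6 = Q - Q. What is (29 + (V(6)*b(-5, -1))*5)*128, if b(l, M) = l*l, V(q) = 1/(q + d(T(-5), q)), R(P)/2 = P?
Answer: 7712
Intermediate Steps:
R(P) = 2*P
T(Q) = 6 (T(Q) = 6 + (Q - Q) = 6 + 0 = 6)
d(S, I) = -8 + S (d(S, I) = S + 2*(-4) = S - 8 = -8 + S)
V(q) = 1/(-2 + q) (V(q) = 1/(q + (-8 + 6)) = 1/(q - 2) = 1/(-2 + q))
b(l, M) = l²
(29 + (V(6)*b(-5, -1))*5)*128 = (29 + ((-5)²/(-2 + 6))*5)*128 = (29 + (25/4)*5)*128 = (29 + 125/4)*128 = (241/4)*128 = 7712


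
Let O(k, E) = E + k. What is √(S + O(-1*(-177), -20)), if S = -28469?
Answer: 2*I*√7078 ≈ 168.26*I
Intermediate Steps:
√(S + O(-1*(-177), -20)) = √(-28469 + (-20 - 1*(-177))) = √(-28469 + (-20 + 177)) = √(-28469 + 157) = √(-28312) = 2*I*√7078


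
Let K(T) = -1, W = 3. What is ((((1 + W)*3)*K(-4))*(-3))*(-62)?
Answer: -2232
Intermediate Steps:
((((1 + W)*3)*K(-4))*(-3))*(-62) = ((((1 + 3)*3)*(-1))*(-3))*(-62) = (((4*3)*(-1))*(-3))*(-62) = ((12*(-1))*(-3))*(-62) = -12*(-3)*(-62) = 36*(-62) = -2232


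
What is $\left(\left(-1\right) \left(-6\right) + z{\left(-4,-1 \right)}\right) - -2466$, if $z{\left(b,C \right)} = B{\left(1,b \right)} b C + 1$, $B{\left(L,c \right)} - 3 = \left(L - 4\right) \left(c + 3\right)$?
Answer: $2497$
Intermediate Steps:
$B{\left(L,c \right)} = 3 + \left(-4 + L\right) \left(3 + c\right)$ ($B{\left(L,c \right)} = 3 + \left(L - 4\right) \left(c + 3\right) = 3 + \left(-4 + L\right) \left(3 + c\right)$)
$z{\left(b,C \right)} = 1 + C b \left(-6 - 3 b\right)$ ($z{\left(b,C \right)} = \left(-9 - 4 b + 3 \cdot 1 + 1 b\right) b C + 1 = \left(-9 - 4 b + 3 + b\right) b C + 1 = \left(-6 - 3 b\right) b C + 1 = b \left(-6 - 3 b\right) C + 1 = C b \left(-6 - 3 b\right) + 1 = 1 + C b \left(-6 - 3 b\right)$)
$\left(\left(-1\right) \left(-6\right) + z{\left(-4,-1 \right)}\right) - -2466 = \left(\left(-1\right) \left(-6\right) - \left(-1 - - 12 \left(2 - 4\right)\right)\right) - -2466 = \left(6 - \left(-1 - \left(-12\right) \left(-2\right)\right)\right) + 2466 = \left(6 + \left(1 + 24\right)\right) + 2466 = \left(6 + 25\right) + 2466 = 31 + 2466 = 2497$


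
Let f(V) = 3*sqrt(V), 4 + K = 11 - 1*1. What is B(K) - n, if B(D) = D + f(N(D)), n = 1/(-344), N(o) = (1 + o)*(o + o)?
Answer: 2065/344 + 6*sqrt(21) ≈ 33.498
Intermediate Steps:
K = 6 (K = -4 + (11 - 1*1) = -4 + (11 - 1) = -4 + 10 = 6)
N(o) = 2*o*(1 + o) (N(o) = (1 + o)*(2*o) = 2*o*(1 + o))
n = -1/344 ≈ -0.0029070
B(D) = D + 3*sqrt(2)*sqrt(D*(1 + D)) (B(D) = D + 3*sqrt(2*D*(1 + D)) = D + 3*(sqrt(2)*sqrt(D*(1 + D))) = D + 3*sqrt(2)*sqrt(D*(1 + D)))
B(K) - n = (6 + 3*sqrt(2)*sqrt(6*(1 + 6))) - 1*(-1/344) = (6 + 3*sqrt(2)*sqrt(6*7)) + 1/344 = (6 + 3*sqrt(2)*sqrt(42)) + 1/344 = (6 + 6*sqrt(21)) + 1/344 = 2065/344 + 6*sqrt(21)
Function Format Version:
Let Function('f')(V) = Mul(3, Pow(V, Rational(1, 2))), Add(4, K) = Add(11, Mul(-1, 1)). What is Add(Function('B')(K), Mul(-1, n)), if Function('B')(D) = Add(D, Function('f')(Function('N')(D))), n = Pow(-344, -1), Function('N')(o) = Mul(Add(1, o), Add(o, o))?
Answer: Add(Rational(2065, 344), Mul(6, Pow(21, Rational(1, 2)))) ≈ 33.498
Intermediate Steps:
K = 6 (K = Add(-4, Add(11, Mul(-1, 1))) = Add(-4, Add(11, -1)) = Add(-4, 10) = 6)
Function('N')(o) = Mul(2, o, Add(1, o)) (Function('N')(o) = Mul(Add(1, o), Mul(2, o)) = Mul(2, o, Add(1, o)))
n = Rational(-1, 344) ≈ -0.0029070
Function('B')(D) = Add(D, Mul(3, Pow(2, Rational(1, 2)), Pow(Mul(D, Add(1, D)), Rational(1, 2)))) (Function('B')(D) = Add(D, Mul(3, Pow(Mul(2, D, Add(1, D)), Rational(1, 2)))) = Add(D, Mul(3, Mul(Pow(2, Rational(1, 2)), Pow(Mul(D, Add(1, D)), Rational(1, 2))))) = Add(D, Mul(3, Pow(2, Rational(1, 2)), Pow(Mul(D, Add(1, D)), Rational(1, 2)))))
Add(Function('B')(K), Mul(-1, n)) = Add(Add(6, Mul(3, Pow(2, Rational(1, 2)), Pow(Mul(6, Add(1, 6)), Rational(1, 2)))), Mul(-1, Rational(-1, 344))) = Add(Add(6, Mul(3, Pow(2, Rational(1, 2)), Pow(Mul(6, 7), Rational(1, 2)))), Rational(1, 344)) = Add(Add(6, Mul(3, Pow(2, Rational(1, 2)), Pow(42, Rational(1, 2)))), Rational(1, 344)) = Add(Add(6, Mul(6, Pow(21, Rational(1, 2)))), Rational(1, 344)) = Add(Rational(2065, 344), Mul(6, Pow(21, Rational(1, 2))))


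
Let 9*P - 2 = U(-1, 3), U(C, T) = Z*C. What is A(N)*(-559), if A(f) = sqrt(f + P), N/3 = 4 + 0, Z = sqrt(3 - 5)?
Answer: -559*sqrt(110 - I*sqrt(2))/3 ≈ -1954.3 + 12.562*I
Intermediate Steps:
Z = I*sqrt(2) (Z = sqrt(-2) = I*sqrt(2) ≈ 1.4142*I)
N = 12 (N = 3*(4 + 0) = 3*4 = 12)
U(C, T) = I*C*sqrt(2) (U(C, T) = (I*sqrt(2))*C = I*C*sqrt(2))
P = 2/9 - I*sqrt(2)/9 (P = 2/9 + (I*(-1)*sqrt(2))/9 = 2/9 + (-I*sqrt(2))/9 = 2/9 - I*sqrt(2)/9 ≈ 0.22222 - 0.15713*I)
A(f) = sqrt(2/9 + f - I*sqrt(2)/9) (A(f) = sqrt(f + (2/9 - I*sqrt(2)/9)) = sqrt(2/9 + f - I*sqrt(2)/9))
A(N)*(-559) = (sqrt(2 + 9*12 - I*sqrt(2))/3)*(-559) = (sqrt(2 + 108 - I*sqrt(2))/3)*(-559) = (sqrt(110 - I*sqrt(2))/3)*(-559) = -559*sqrt(110 - I*sqrt(2))/3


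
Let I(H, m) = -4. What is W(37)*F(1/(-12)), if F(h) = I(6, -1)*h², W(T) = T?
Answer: -37/36 ≈ -1.0278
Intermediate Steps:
F(h) = -4*h²
W(37)*F(1/(-12)) = 37*(-4*(1/(-12))²) = 37*(-4*(-1/12)²) = 37*(-4*1/144) = 37*(-1/36) = -37/36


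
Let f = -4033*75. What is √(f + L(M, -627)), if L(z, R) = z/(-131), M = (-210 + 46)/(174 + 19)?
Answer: I*√193351117023863/25283 ≈ 549.98*I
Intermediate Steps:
f = -302475
M = -164/193 ≈ -0.84974
L(z, R) = -z/131 (L(z, R) = z*(-1/131) = -z/131)
√(f + L(M, -627)) = √(-302475 - 1/131*(-164/193)) = √(-302475 + 164/25283) = √(-7647475261/25283) = I*√193351117023863/25283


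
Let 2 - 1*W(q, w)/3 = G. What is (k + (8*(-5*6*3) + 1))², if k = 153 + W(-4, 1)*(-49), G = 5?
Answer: 15625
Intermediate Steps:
W(q, w) = -9 (W(q, w) = 6 - 3*5 = 6 - 15 = -9)
k = 594 (k = 153 - 9*(-49) = 153 + 441 = 594)
(k + (8*(-5*6*3) + 1))² = (594 + (8*(-5*6*3) + 1))² = (594 + (8*(-30*3) + 1))² = (594 + (8*(-90) + 1))² = (594 + (-720 + 1))² = (594 - 719)² = (-125)² = 15625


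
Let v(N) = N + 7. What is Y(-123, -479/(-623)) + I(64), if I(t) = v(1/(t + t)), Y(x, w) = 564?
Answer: 73089/128 ≈ 571.01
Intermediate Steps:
v(N) = 7 + N
I(t) = 7 + 1/(2*t) (I(t) = 7 + 1/(t + t) = 7 + 1/(2*t))
Y(-123, -479/(-623)) + I(64) = 564 + (7 + (½)/64) = 564 + (7 + (½)*(1/64)) = 564 + (7 + 1/128) = 564 + 897/128 = 73089/128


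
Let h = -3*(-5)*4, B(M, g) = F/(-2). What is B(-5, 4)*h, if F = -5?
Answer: 150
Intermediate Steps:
B(M, g) = 5/2 (B(M, g) = -5/(-2) = -5*(-1/2) = 5/2)
h = 60 (h = 15*4 = 60)
B(-5, 4)*h = (5/2)*60 = 150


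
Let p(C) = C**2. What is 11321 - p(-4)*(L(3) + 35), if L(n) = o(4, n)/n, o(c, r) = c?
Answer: 32219/3 ≈ 10740.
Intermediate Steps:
L(n) = 4/n
11321 - p(-4)*(L(3) + 35) = 11321 - (-4)**2*(4/3 + 35) = 11321 - 16*(4*(1/3) + 35) = 11321 - 16*(4/3 + 35) = 11321 - 16*109/3 = 11321 - 1*1744/3 = 11321 - 1744/3 = 32219/3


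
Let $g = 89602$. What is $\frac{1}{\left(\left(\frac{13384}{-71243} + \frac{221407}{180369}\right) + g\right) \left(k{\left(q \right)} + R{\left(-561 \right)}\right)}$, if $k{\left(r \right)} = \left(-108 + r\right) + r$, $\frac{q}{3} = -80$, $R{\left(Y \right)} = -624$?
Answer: $- \frac{4283342889}{465166257817338556} \approx -9.2082 \cdot 10^{-9}$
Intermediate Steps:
$q = -240$ ($q = 3 \left(-80\right) = -240$)
$k{\left(r \right)} = -108 + 2 r$
$\frac{1}{\left(\left(\frac{13384}{-71243} + \frac{221407}{180369}\right) + g\right) \left(k{\left(q \right)} + R{\left(-561 \right)}\right)} = \frac{1}{\left(\left(\frac{13384}{-71243} + \frac{221407}{180369}\right) + 89602\right) \left(\left(-108 + 2 \left(-240\right)\right) - 624\right)} = \frac{1}{\left(\left(13384 \left(- \frac{1}{71243}\right) + 221407 \cdot \frac{1}{180369}\right) + 89602\right) \left(\left(-108 - 480\right) - 624\right)} = \frac{1}{\left(\left(- \frac{13384}{71243} + \frac{221407}{180369}\right) + 89602\right) \left(-588 - 624\right)} = \frac{1}{\left(\frac{13359640205}{12850028667} + 89602\right) \left(-1212\right)} = \frac{1}{\frac{1151401628260739}{12850028667} \left(-1212\right)} = \frac{1}{- \frac{465166257817338556}{4283342889}} = - \frac{4283342889}{465166257817338556}$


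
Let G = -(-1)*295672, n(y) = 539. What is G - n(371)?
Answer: 295133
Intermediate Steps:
G = 295672 (G = -1*(-295672) = 295672)
G - n(371) = 295672 - 1*539 = 295672 - 539 = 295133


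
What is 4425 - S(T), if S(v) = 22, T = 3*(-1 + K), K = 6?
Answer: 4403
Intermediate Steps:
T = 15 (T = 3*(-1 + 6) = 3*5 = 15)
4425 - S(T) = 4425 - 1*22 = 4425 - 22 = 4403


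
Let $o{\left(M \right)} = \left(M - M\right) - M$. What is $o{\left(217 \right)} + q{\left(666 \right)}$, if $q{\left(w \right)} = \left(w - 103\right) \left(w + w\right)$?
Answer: $749699$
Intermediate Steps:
$q{\left(w \right)} = 2 w \left(-103 + w\right)$ ($q{\left(w \right)} = \left(-103 + w\right) 2 w = 2 w \left(-103 + w\right)$)
$o{\left(M \right)} = - M$ ($o{\left(M \right)} = 0 - M = - M$)
$o{\left(217 \right)} + q{\left(666 \right)} = \left(-1\right) 217 + 2 \cdot 666 \left(-103 + 666\right) = -217 + 2 \cdot 666 \cdot 563 = -217 + 749916 = 749699$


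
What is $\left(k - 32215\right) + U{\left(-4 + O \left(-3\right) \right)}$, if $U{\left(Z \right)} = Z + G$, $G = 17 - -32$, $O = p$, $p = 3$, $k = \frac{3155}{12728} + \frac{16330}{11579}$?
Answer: $- \frac{4742216578663}{147377512} \approx -32177.0$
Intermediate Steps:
$k = \frac{244379985}{147377512}$ ($k = 3155 \cdot \frac{1}{12728} + 16330 \cdot \frac{1}{11579} = \frac{3155}{12728} + \frac{16330}{11579} = \frac{244379985}{147377512} \approx 1.6582$)
$O = 3$
$G = 49$ ($G = 17 + 32 = 49$)
$U{\left(Z \right)} = 49 + Z$ ($U{\left(Z \right)} = Z + 49 = 49 + Z$)
$\left(k - 32215\right) + U{\left(-4 + O \left(-3\right) \right)} = \left(\frac{244379985}{147377512} - 32215\right) + \left(49 + \left(-4 + 3 \left(-3\right)\right)\right) = - \frac{4747522169095}{147377512} + \left(49 - 13\right) = - \frac{4747522169095}{147377512} + 36 = - \frac{4742216578663}{147377512}$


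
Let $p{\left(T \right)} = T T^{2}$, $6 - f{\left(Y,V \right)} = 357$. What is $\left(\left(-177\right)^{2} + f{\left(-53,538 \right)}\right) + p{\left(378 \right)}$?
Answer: $54041130$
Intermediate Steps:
$f{\left(Y,V \right)} = -351$ ($f{\left(Y,V \right)} = 6 - 357 = -351$)
$p{\left(T \right)} = T^{3}$
$\left(\left(-177\right)^{2} + f{\left(-53,538 \right)}\right) + p{\left(378 \right)} = \left(\left(-177\right)^{2} - 351\right) + 378^{3} = \left(31329 - 351\right) + 54010152 = 30978 + 54010152 = 54041130$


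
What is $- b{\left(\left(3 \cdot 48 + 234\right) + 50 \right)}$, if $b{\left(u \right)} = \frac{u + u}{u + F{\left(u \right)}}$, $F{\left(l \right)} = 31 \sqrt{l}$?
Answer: $\frac{856}{533} - \frac{124 \sqrt{107}}{533} \approx -0.8005$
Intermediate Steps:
$b{\left(u \right)} = \frac{2 u}{u + 31 \sqrt{u}}$ ($b{\left(u \right)} = \frac{u + u}{u + 31 \sqrt{u}} = \frac{2 u}{u + 31 \sqrt{u}}$)
$- b{\left(\left(3 \cdot 48 + 234\right) + 50 \right)} = - \frac{2 \left(\left(3 \cdot 48 + 234\right) + 50\right)}{\left(\left(3 \cdot 48 + 234\right) + 50\right) + 31 \sqrt{\left(3 \cdot 48 + 234\right) + 50}} = - \frac{2 \left(\left(144 + 234\right) + 50\right)}{\left(\left(144 + 234\right) + 50\right) + 31 \sqrt{\left(144 + 234\right) + 50}} = - \frac{2 \left(378 + 50\right)}{\left(378 + 50\right) + 31 \sqrt{378 + 50}} = - \frac{2 \cdot 428}{428 + 31 \sqrt{428}} = - \frac{2 \cdot 428}{428 + 31 \cdot 2 \sqrt{107}} = - \frac{2 \cdot 428}{428 + 62 \sqrt{107}} = - \frac{856}{428 + 62 \sqrt{107}}$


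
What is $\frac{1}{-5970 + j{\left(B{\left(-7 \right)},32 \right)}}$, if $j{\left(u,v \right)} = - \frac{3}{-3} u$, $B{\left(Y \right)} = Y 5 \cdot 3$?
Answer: $- \frac{1}{6075} \approx -0.00016461$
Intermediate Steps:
$B{\left(Y \right)} = 15 Y$ ($B{\left(Y \right)} = 5 Y 3 = 15 Y$)
$j{\left(u,v \right)} = u$ ($j{\left(u,v \right)} = \left(-3\right) \left(- \frac{1}{3}\right) u = 1 u = u$)
$\frac{1}{-5970 + j{\left(B{\left(-7 \right)},32 \right)}} = \frac{1}{-5970 + 15 \left(-7\right)} = \frac{1}{-5970 - 105} = \frac{1}{-6075} = - \frac{1}{6075}$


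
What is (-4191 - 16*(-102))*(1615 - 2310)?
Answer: 1778505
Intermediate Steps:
(-4191 - 16*(-102))*(1615 - 2310) = (-4191 + 1632)*(-695) = -2559*(-695) = 1778505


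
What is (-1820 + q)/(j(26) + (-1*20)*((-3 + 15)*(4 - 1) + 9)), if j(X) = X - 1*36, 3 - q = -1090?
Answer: 727/910 ≈ 0.79890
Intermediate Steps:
q = 1093 (q = 3 - 1*(-1090) = 3 + 1090 = 1093)
j(X) = -36 + X (j(X) = X - 36 = -36 + X)
(-1820 + q)/(j(26) + (-1*20)*((-3 + 15)*(4 - 1) + 9)) = (-1820 + 1093)/((-36 + 26) + (-1*20)*((-3 + 15)*(4 - 1) + 9)) = -727/(-10 - 20*(12*3 + 9)) = -727/(-10 - 20*(36 + 9)) = -727/(-10 - 20*45) = -727/(-10 - 900) = -727/(-910) = -727*(-1/910) = 727/910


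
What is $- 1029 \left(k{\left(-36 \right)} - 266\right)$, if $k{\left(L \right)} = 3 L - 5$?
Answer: $389991$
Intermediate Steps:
$k{\left(L \right)} = -5 + 3 L$
$- 1029 \left(k{\left(-36 \right)} - 266\right) = - 1029 \left(\left(-5 + 3 \left(-36\right)\right) - 266\right) = - 1029 \left(\left(-5 - 108\right) - 266\right) = - 1029 \left(-113 - 266\right) = \left(-1029\right) \left(-379\right) = 389991$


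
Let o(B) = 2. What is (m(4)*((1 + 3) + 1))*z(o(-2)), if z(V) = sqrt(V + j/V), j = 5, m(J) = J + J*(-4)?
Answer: -90*sqrt(2) ≈ -127.28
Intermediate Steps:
m(J) = -3*J (m(J) = J - 4*J = -3*J)
z(V) = sqrt(V + 5/V)
(m(4)*((1 + 3) + 1))*z(o(-2)) = ((-3*4)*((1 + 3) + 1))*sqrt(2 + 5/2) = (-12*(4 + 1))*sqrt(2 + 5*(1/2)) = (-12*5)*sqrt(2 + 5/2) = -90*sqrt(2)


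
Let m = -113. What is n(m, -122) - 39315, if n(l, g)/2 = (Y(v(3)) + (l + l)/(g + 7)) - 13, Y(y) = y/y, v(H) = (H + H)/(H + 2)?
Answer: -4523533/115 ≈ -39335.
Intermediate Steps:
v(H) = 2*H/(2 + H) (v(H) = (2*H)/(2 + H) = 2*H/(2 + H))
Y(y) = 1
n(l, g) = -24 + 4*l/(7 + g) (n(l, g) = 2*((1 + (l + l)/(g + 7)) - 13) = 2*((1 + (2*l)/(7 + g)) - 13) = 2*((1 + 2*l/(7 + g)) - 13) = 2*(-12 + 2*l/(7 + g)) = -24 + 4*l/(7 + g))
n(m, -122) - 39315 = 4*(-42 - 113 - 6*(-122))/(7 - 122) - 39315 = 4*(-42 - 113 + 732)/(-115) - 39315 = 4*(-1/115)*577 - 39315 = -2308/115 - 39315 = -4523533/115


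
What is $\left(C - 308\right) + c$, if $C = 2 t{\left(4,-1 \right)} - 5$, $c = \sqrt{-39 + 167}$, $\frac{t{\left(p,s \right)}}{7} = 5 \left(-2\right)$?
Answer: $-453 + 8 \sqrt{2} \approx -441.69$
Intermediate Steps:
$t{\left(p,s \right)} = -70$ ($t{\left(p,s \right)} = 7 \cdot 5 \left(-2\right) = 7 \left(-10\right) = -70$)
$c = 8 \sqrt{2}$ ($c = \sqrt{128} = 8 \sqrt{2} \approx 11.314$)
$C = -145$ ($C = 2 \left(-70\right) - 5 = -140 - 5 = -145$)
$\left(C - 308\right) + c = \left(-145 - 308\right) + 8 \sqrt{2} = -453 + 8 \sqrt{2}$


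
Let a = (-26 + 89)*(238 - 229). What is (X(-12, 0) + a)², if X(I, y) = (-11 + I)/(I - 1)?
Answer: 54671236/169 ≈ 3.2350e+5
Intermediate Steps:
a = 567 (a = 63*9 = 567)
X(I, y) = (-11 + I)/(-1 + I)
(X(-12, 0) + a)² = ((-11 - 12)/(-1 - 12) + 567)² = (-23/(-13) + 567)² = (-1/13*(-23) + 567)² = (23/13 + 567)² = (7394/13)² = 54671236/169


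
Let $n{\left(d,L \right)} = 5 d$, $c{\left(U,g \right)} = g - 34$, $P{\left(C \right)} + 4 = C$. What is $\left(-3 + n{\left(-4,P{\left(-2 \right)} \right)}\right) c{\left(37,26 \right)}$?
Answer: $184$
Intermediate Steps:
$P{\left(C \right)} = -4 + C$
$c{\left(U,g \right)} = -34 + g$
$\left(-3 + n{\left(-4,P{\left(-2 \right)} \right)}\right) c{\left(37,26 \right)} = \left(-3 + 5 \left(-4\right)\right) \left(-34 + 26\right) = \left(-3 - 20\right) \left(-8\right) = \left(-23\right) \left(-8\right) = 184$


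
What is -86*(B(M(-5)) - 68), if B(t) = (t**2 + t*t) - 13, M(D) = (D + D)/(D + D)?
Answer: 6794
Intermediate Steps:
M(D) = 1 (M(D) = (2*D)/((2*D)) = (2*D)*(1/(2*D)) = 1)
B(t) = -13 + 2*t**2 (B(t) = (t**2 + t**2) - 13 = 2*t**2 - 13 = -13 + 2*t**2)
-86*(B(M(-5)) - 68) = -86*((-13 + 2*1**2) - 68) = -86*((-13 + 2*1) - 68) = -86*((-13 + 2) - 68) = -86*(-11 - 68) = -86*(-79) = 6794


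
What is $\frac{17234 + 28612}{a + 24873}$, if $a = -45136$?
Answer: $- \frac{45846}{20263} \approx -2.2625$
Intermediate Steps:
$\frac{17234 + 28612}{a + 24873} = \frac{17234 + 28612}{-45136 + 24873} = \frac{45846}{-20263} = 45846 \left(- \frac{1}{20263}\right) = - \frac{45846}{20263}$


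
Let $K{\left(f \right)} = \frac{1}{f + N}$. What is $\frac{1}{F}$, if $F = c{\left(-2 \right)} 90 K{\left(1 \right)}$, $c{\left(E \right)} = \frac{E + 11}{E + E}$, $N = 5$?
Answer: $- \frac{4}{135} \approx -0.02963$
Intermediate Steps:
$K{\left(f \right)} = \frac{1}{5 + f}$ ($K{\left(f \right)} = \frac{1}{f + 5} = \frac{1}{5 + f}$)
$c{\left(E \right)} = \frac{11 + E}{2 E}$
$F = - \frac{135}{4}$ ($F = \frac{\frac{11 - 2}{2 \left(-2\right)} 90}{5 + 1} = \frac{\frac{1}{2} \left(- \frac{1}{2}\right) 9 \cdot 90}{6} = \left(- \frac{9}{4}\right) 90 \cdot \frac{1}{6} = \left(- \frac{405}{2}\right) \frac{1}{6} = - \frac{135}{4} \approx -33.75$)
$\frac{1}{F} = \frac{1}{- \frac{135}{4}} = - \frac{4}{135}$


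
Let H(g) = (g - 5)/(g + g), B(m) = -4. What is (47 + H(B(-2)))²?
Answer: 148225/64 ≈ 2316.0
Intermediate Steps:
H(g) = (-5 + g)/(2*g) (H(g) = (-5 + g)/((2*g)) = (-5 + g)*(1/(2*g)) = (-5 + g)/(2*g))
(47 + H(B(-2)))² = (47 + (½)*(-5 - 4)/(-4))² = (47 + (½)*(-¼)*(-9))² = (47 + 9/8)² = (385/8)² = 148225/64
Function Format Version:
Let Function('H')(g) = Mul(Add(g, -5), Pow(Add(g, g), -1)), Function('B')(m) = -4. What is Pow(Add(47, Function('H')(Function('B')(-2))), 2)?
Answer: Rational(148225, 64) ≈ 2316.0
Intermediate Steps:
Function('H')(g) = Mul(Rational(1, 2), Pow(g, -1), Add(-5, g)) (Function('H')(g) = Mul(Add(-5, g), Pow(Mul(2, g), -1)) = Mul(Add(-5, g), Mul(Rational(1, 2), Pow(g, -1))) = Mul(Rational(1, 2), Pow(g, -1), Add(-5, g)))
Pow(Add(47, Function('H')(Function('B')(-2))), 2) = Pow(Add(47, Mul(Rational(1, 2), Pow(-4, -1), Add(-5, -4))), 2) = Pow(Add(47, Mul(Rational(1, 2), Rational(-1, 4), -9)), 2) = Pow(Add(47, Rational(9, 8)), 2) = Pow(Rational(385, 8), 2) = Rational(148225, 64)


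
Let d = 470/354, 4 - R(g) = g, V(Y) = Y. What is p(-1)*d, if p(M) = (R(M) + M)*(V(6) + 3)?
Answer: 2820/59 ≈ 47.797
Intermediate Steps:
R(g) = 4 - g
p(M) = 36 (p(M) = ((4 - M) + M)*(6 + 3) = 4*9 = 36)
d = 235/177 (d = 470*(1/354) = 235/177 ≈ 1.3277)
p(-1)*d = 36*(235/177) = 2820/59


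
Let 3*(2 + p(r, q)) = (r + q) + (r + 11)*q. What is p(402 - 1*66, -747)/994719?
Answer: -86542/994719 ≈ -0.087001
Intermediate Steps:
p(r, q) = -2 + q/3 + r/3 + q*(11 + r)/3 (p(r, q) = -2 + ((r + q) + (r + 11)*q)/3 = -2 + ((q + r) + (11 + r)*q)/3 = -2 + ((q + r) + q*(11 + r))/3 = -2 + (q + r + q*(11 + r))/3 = -2 + (q/3 + r/3 + q*(11 + r)/3) = -2 + q/3 + r/3 + q*(11 + r)/3)
p(402 - 1*66, -747)/994719 = (-2 + 4*(-747) + (402 - 1*66)/3 + (⅓)*(-747)*(402 - 1*66))/994719 = (-2 - 2988 + (402 - 66)/3 + (⅓)*(-747)*(402 - 66))*(1/994719) = (-2 - 2988 + (⅓)*336 + (⅓)*(-747)*336)*(1/994719) = (-2 - 2988 + 112 - 83664)*(1/994719) = -86542*1/994719 = -86542/994719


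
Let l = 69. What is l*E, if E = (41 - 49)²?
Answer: 4416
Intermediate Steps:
E = 64 (E = (-8)² = 64)
l*E = 69*64 = 4416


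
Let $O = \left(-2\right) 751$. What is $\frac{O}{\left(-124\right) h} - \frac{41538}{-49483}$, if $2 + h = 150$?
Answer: $\frac{59759203}{64865144} \approx 0.92128$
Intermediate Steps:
$O = -1502$
$h = 148$ ($h = -2 + 150 = 148$)
$\frac{O}{\left(-124\right) h} - \frac{41538}{-49483} = - \frac{1502}{\left(-124\right) 148} - \frac{41538}{-49483} = - \frac{1502}{-18352} - - \frac{5934}{7069} = \left(-1502\right) \left(- \frac{1}{18352}\right) + \frac{5934}{7069} = \frac{751}{9176} + \frac{5934}{7069} = \frac{59759203}{64865144}$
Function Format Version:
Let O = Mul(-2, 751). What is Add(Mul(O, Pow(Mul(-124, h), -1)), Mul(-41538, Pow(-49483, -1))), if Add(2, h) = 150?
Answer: Rational(59759203, 64865144) ≈ 0.92128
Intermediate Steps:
O = -1502
h = 148 (h = Add(-2, 150) = 148)
Add(Mul(O, Pow(Mul(-124, h), -1)), Mul(-41538, Pow(-49483, -1))) = Add(Mul(-1502, Pow(Mul(-124, 148), -1)), Mul(-41538, Pow(-49483, -1))) = Add(Mul(-1502, Pow(-18352, -1)), Mul(-41538, Rational(-1, 49483))) = Add(Mul(-1502, Rational(-1, 18352)), Rational(5934, 7069)) = Add(Rational(751, 9176), Rational(5934, 7069)) = Rational(59759203, 64865144)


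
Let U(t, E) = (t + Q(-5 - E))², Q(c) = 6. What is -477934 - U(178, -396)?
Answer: -511790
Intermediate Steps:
U(t, E) = (6 + t)² (U(t, E) = (t + 6)² = (6 + t)²)
-477934 - U(178, -396) = -477934 - (6 + 178)² = -477934 - 1*184² = -477934 - 1*33856 = -477934 - 33856 = -511790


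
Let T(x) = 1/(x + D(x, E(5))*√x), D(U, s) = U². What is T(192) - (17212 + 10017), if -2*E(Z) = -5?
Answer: -37002966743617/1358954304 + 8*√3/7077887 ≈ -27229.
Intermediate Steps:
E(Z) = 5/2 (E(Z) = -½*(-5) = 5/2)
T(x) = 1/(x + x^(5/2)) (T(x) = 1/(x + x²*√x) = 1/(x + x^(5/2)))
T(192) - (17212 + 10017) = 1/(192 + 192^(5/2)) - (17212 + 10017) = 1/(192 + 294912*√3) - 1*27229 = 1/(192 + 294912*√3) - 27229 = -27229 + 1/(192 + 294912*√3)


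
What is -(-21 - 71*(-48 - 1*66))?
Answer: -8073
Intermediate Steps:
-(-21 - 71*(-48 - 1*66)) = -(-21 - 71*(-48 - 66)) = -(-21 - 71*(-114)) = -(-21 + 8094) = -1*8073 = -8073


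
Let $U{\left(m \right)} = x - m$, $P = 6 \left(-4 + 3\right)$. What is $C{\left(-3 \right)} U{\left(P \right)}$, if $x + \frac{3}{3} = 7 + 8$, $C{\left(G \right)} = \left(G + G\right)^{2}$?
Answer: $720$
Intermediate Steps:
$P = -6$ ($P = 6 \left(-1\right) = -6$)
$C{\left(G \right)} = 4 G^{2}$ ($C{\left(G \right)} = \left(2 G\right)^{2} = 4 G^{2}$)
$x = 14$ ($x = -1 + \left(7 + 8\right) = -1 + 15 = 14$)
$U{\left(m \right)} = 14 - m$
$C{\left(-3 \right)} U{\left(P \right)} = 4 \left(-3\right)^{2} \left(14 - -6\right) = 4 \cdot 9 \left(14 + 6\right) = 36 \cdot 20 = 720$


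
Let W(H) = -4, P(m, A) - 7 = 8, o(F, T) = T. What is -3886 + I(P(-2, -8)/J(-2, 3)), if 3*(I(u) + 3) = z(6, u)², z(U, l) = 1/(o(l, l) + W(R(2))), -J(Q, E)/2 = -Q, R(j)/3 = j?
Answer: -11211971/2883 ≈ -3889.0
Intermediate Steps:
R(j) = 3*j
J(Q, E) = 2*Q (J(Q, E) = -(-2)*Q = 2*Q)
P(m, A) = 15 (P(m, A) = 7 + 8 = 15)
z(U, l) = 1/(-4 + l) (z(U, l) = 1/(l - 4) = 1/(-4 + l))
I(u) = -3 + 1/(3*(-4 + u)²) (I(u) = -3 + (1/(-4 + u))²/3 = -3 + 1/(3*(-4 + u)²))
-3886 + I(P(-2, -8)/J(-2, 3)) = -3886 + (-3 + 1/(3*(-4 + 15/((2*(-2))))²)) = -3886 + (-3 + 1/(3*(-4 + 15/(-4))²)) = -3886 + (-3 + 1/(3*(-4 + 15*(-¼))²)) = -3886 + (-3 + 1/(3*(-4 - 15/4)²)) = -3886 + (-3 + 1/(3*(-31/4)²)) = -3886 + (-3 + (⅓)*(16/961)) = -3886 + (-3 + 16/2883) = -3886 - 8633/2883 = -11211971/2883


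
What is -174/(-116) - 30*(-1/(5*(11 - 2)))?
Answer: 13/6 ≈ 2.1667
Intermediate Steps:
-174/(-116) - 30*(-1/(5*(11 - 2))) = -174*(-1/116) - 30/(9*(-5)) = 3/2 - 30/(-45) = 3/2 - 30*(-1/45) = 3/2 + 2/3 = 13/6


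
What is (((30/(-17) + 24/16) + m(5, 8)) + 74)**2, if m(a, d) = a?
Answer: 7166329/1156 ≈ 6199.3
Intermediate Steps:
(((30/(-17) + 24/16) + m(5, 8)) + 74)**2 = (((30/(-17) + 24/16) + 5) + 74)**2 = (((30*(-1/17) + 24*(1/16)) + 5) + 74)**2 = (((-30/17 + 3/2) + 5) + 74)**2 = ((-9/34 + 5) + 74)**2 = (161/34 + 74)**2 = (2677/34)**2 = 7166329/1156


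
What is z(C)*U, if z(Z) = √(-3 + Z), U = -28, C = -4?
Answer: -28*I*√7 ≈ -74.081*I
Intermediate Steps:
z(C)*U = √(-3 - 4)*(-28) = √(-7)*(-28) = (I*√7)*(-28) = -28*I*√7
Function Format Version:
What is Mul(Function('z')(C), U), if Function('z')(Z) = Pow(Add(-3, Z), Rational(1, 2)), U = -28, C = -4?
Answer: Mul(-28, I, Pow(7, Rational(1, 2))) ≈ Mul(-74.081, I)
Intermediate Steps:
Mul(Function('z')(C), U) = Mul(Pow(Add(-3, -4), Rational(1, 2)), -28) = Mul(Pow(-7, Rational(1, 2)), -28) = Mul(Mul(I, Pow(7, Rational(1, 2))), -28) = Mul(-28, I, Pow(7, Rational(1, 2)))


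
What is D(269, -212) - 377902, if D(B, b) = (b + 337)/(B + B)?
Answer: -203311151/538 ≈ -3.7790e+5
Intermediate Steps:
D(B, b) = (337 + b)/(2*B) (D(B, b) = (337 + b)/((2*B)) = (337 + b)*(1/(2*B)) = (337 + b)/(2*B))
D(269, -212) - 377902 = (½)*(337 - 212)/269 - 377902 = (½)*(1/269)*125 - 377902 = 125/538 - 377902 = -203311151/538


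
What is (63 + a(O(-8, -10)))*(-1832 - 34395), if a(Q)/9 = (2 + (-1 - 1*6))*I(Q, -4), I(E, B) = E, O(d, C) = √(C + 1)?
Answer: -2282301 + 4890645*I ≈ -2.2823e+6 + 4.8906e+6*I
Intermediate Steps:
O(d, C) = √(1 + C)
a(Q) = -45*Q (a(Q) = 9*((2 + (-1 - 1*6))*Q) = 9*((2 + (-1 - 6))*Q) = 9*((2 - 7)*Q) = 9*(-5*Q) = -45*Q)
(63 + a(O(-8, -10)))*(-1832 - 34395) = (63 - 45*√(1 - 10))*(-1832 - 34395) = (63 - 135*I)*(-36227) = -2282301 + 4890645*I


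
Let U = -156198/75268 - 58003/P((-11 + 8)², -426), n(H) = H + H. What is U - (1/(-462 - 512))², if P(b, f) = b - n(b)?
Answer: 1035091850564365/160661126628 ≈ 6442.7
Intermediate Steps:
n(H) = 2*H
P(b, f) = -b (P(b, f) = b - 2*b = -b)
U = 2182182011/338706 (U = -156198/75268 - 58003*(-1/(-11 + 8)²) = -156198*1/75268 - 58003/((-1*(-3)²)) = -78099/37634 - 58003/((-1*9)) = -78099/37634 - 58003/(-9) = -78099/37634 - 58003*(-⅑) = -78099/37634 + 58003/9 = 2182182011/338706 ≈ 6442.7)
U - (1/(-462 - 512))² = 2182182011/338706 - (1/(-462 - 512))² = 2182182011/338706 - (1/(-974))² = 2182182011/338706 - (-1/974)² = 2182182011/338706 - 1*1/948676 = 2182182011/338706 - 1/948676 = 1035091850564365/160661126628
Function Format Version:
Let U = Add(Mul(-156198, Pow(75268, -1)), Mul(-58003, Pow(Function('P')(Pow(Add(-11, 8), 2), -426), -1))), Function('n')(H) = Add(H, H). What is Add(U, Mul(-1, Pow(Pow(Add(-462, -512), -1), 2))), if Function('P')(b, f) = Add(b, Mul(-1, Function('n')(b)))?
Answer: Rational(1035091850564365, 160661126628) ≈ 6442.7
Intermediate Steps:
Function('n')(H) = Mul(2, H)
Function('P')(b, f) = Mul(-1, b) (Function('P')(b, f) = Add(b, Mul(-1, Mul(2, b))) = Add(b, Mul(-2, b)) = Mul(-1, b))
U = Rational(2182182011, 338706) (U = Add(Mul(-156198, Pow(75268, -1)), Mul(-58003, Pow(Mul(-1, Pow(Add(-11, 8), 2)), -1))) = Add(Mul(-156198, Rational(1, 75268)), Mul(-58003, Pow(Mul(-1, Pow(-3, 2)), -1))) = Add(Rational(-78099, 37634), Mul(-58003, Pow(Mul(-1, 9), -1))) = Add(Rational(-78099, 37634), Mul(-58003, Pow(-9, -1))) = Add(Rational(-78099, 37634), Mul(-58003, Rational(-1, 9))) = Add(Rational(-78099, 37634), Rational(58003, 9)) = Rational(2182182011, 338706) ≈ 6442.7)
Add(U, Mul(-1, Pow(Pow(Add(-462, -512), -1), 2))) = Add(Rational(2182182011, 338706), Mul(-1, Pow(Pow(Add(-462, -512), -1), 2))) = Add(Rational(2182182011, 338706), Mul(-1, Pow(Pow(-974, -1), 2))) = Add(Rational(2182182011, 338706), Mul(-1, Pow(Rational(-1, 974), 2))) = Add(Rational(2182182011, 338706), Mul(-1, Rational(1, 948676))) = Add(Rational(2182182011, 338706), Rational(-1, 948676)) = Rational(1035091850564365, 160661126628)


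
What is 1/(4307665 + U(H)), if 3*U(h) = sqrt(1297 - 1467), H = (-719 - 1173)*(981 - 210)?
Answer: 7753797/33400759954039 - 3*I*sqrt(170)/167003799770195 ≈ 2.3214e-7 - 2.3422e-13*I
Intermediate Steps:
H = -1458732 (H = -1892*771 = -1458732)
U(h) = I*sqrt(170)/3 (U(h) = sqrt(1297 - 1467)/3 = sqrt(-170)/3 = (I*sqrt(170))/3 = I*sqrt(170)/3)
1/(4307665 + U(H)) = 1/(4307665 + I*sqrt(170)/3)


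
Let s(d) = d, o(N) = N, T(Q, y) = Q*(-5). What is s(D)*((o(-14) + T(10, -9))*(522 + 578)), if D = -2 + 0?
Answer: 140800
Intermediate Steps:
T(Q, y) = -5*Q
D = -2
s(D)*((o(-14) + T(10, -9))*(522 + 578)) = -2*(-14 - 5*10)*(522 + 578) = -2*(-14 - 50)*1100 = -(-128)*1100 = -2*(-70400) = 140800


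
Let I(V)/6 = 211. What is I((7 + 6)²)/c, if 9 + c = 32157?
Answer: 211/5358 ≈ 0.039380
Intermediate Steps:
I(V) = 1266 (I(V) = 6*211 = 1266)
c = 32148 (c = -9 + 32157 = 32148)
I((7 + 6)²)/c = 1266/32148 = 1266*(1/32148) = 211/5358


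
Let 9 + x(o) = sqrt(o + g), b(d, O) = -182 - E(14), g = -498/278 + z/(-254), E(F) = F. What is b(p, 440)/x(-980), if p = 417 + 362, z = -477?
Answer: 62279784/37456609 + 196*I*sqrt(1221475432838)/37456609 ≈ 1.6627 + 5.7832*I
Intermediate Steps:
p = 779
g = 3057/35306 (g = -498/278 - 477/(-254) = -498*1/278 - 477*(-1/254) = -249/139 + 477/254 = 3057/35306 ≈ 0.086586)
b(d, O) = -196 (b(d, O) = -182 - 1*14 = -182 - 14 = -196)
x(o) = -9 + sqrt(3057/35306 + o) (x(o) = -9 + sqrt(o + 3057/35306) = -9 + sqrt(3057/35306 + o))
b(p, 440)/x(-980) = -196/(-9 + sqrt(107930442 + 1246513636*(-980))/35306) = -196/(-9 + sqrt(107930442 - 1221583363280)/35306) = -196/(-9 + sqrt(-1221475432838)/35306) = -196/(-9 + (I*sqrt(1221475432838))/35306) = -196/(-9 + I*sqrt(1221475432838)/35306)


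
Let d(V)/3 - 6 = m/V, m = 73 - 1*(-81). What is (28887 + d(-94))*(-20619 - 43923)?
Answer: -87667656768/47 ≈ -1.8653e+9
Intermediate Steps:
m = 154 (m = 73 + 81 = 154)
d(V) = 18 + 462/V (d(V) = 18 + 3*(154/V) = 18 + 462/V)
(28887 + d(-94))*(-20619 - 43923) = (28887 + (18 + 462/(-94)))*(-20619 - 43923) = (28887 + (18 + 462*(-1/94)))*(-64542) = (28887 + (18 - 231/47))*(-64542) = (28887 + 615/47)*(-64542) = (1358304/47)*(-64542) = -87667656768/47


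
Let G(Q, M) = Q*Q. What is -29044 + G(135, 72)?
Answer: -10819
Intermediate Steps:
G(Q, M) = Q²
-29044 + G(135, 72) = -29044 + 135² = -29044 + 18225 = -10819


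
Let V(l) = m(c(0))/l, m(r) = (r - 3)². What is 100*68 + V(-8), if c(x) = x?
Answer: 54391/8 ≈ 6798.9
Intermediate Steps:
m(r) = (-3 + r)²
V(l) = 9/l (V(l) = (-3 + 0)²/l = (-3)²/l = 9/l)
100*68 + V(-8) = 100*68 + 9/(-8) = 6800 + 9*(-⅛) = 6800 - 9/8 = 54391/8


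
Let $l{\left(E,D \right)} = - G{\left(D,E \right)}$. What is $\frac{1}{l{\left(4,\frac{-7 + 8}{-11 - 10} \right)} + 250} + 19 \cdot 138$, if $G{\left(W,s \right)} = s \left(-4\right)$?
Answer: $\frac{697453}{266} \approx 2622.0$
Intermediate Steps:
$G{\left(W,s \right)} = - 4 s$
$l{\left(E,D \right)} = 4 E$ ($l{\left(E,D \right)} = - \left(-4\right) E = 4 E$)
$\frac{1}{l{\left(4,\frac{-7 + 8}{-11 - 10} \right)} + 250} + 19 \cdot 138 = \frac{1}{4 \cdot 4 + 250} + 19 \cdot 138 = \frac{1}{16 + 250} + 2622 = \frac{1}{266} + 2622 = \frac{697453}{266}$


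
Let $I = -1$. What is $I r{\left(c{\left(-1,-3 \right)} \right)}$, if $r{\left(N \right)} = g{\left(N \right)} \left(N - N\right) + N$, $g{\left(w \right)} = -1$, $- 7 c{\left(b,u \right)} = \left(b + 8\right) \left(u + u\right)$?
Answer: $-6$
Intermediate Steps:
$c{\left(b,u \right)} = - \frac{2 u \left(8 + b\right)}{7}$ ($c{\left(b,u \right)} = - \frac{\left(b + 8\right) \left(u + u\right)}{7} = - \frac{\left(8 + b\right) 2 u}{7} = - \frac{2 u \left(8 + b\right)}{7}$)
$r{\left(N \right)} = N$ ($r{\left(N \right)} = - (N - N) + N = \left(-1\right) 0 + N = 0 + N = N$)
$I r{\left(c{\left(-1,-3 \right)} \right)} = - \frac{\left(-2\right) \left(-3\right) \left(8 - 1\right)}{7} = - \frac{\left(-2\right) \left(-3\right) 7}{7} = \left(-1\right) 6 = -6$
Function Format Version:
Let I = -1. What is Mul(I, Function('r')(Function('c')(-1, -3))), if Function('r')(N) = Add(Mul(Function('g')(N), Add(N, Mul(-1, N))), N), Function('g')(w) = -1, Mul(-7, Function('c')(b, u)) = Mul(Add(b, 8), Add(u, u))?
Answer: -6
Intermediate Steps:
Function('c')(b, u) = Mul(Rational(-2, 7), u, Add(8, b)) (Function('c')(b, u) = Mul(Rational(-1, 7), Mul(Add(b, 8), Add(u, u))) = Mul(Rational(-1, 7), Mul(Add(8, b), Mul(2, u))) = Mul(Rational(-1, 7), Mul(2, u, Add(8, b))) = Mul(Rational(-2, 7), u, Add(8, b)))
Function('r')(N) = N (Function('r')(N) = Add(Mul(-1, Add(N, Mul(-1, N))), N) = Add(Mul(-1, 0), N) = Add(0, N) = N)
Mul(I, Function('r')(Function('c')(-1, -3))) = Mul(-1, Mul(Rational(-2, 7), -3, Add(8, -1))) = Mul(-1, Mul(Rational(-2, 7), -3, 7)) = Mul(-1, 6) = -6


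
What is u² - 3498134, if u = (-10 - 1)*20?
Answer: -3449734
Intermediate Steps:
u = -220 (u = -11*20 = -220)
u² - 3498134 = (-220)² - 3498134 = 48400 - 3498134 = -3449734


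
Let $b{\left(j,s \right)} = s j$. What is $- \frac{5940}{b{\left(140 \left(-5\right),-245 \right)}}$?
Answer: $- \frac{297}{8575} \approx -0.034636$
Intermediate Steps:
$b{\left(j,s \right)} = j s$
$- \frac{5940}{b{\left(140 \left(-5\right),-245 \right)}} = - \frac{5940}{140 \left(-5\right) \left(-245\right)} = - \frac{5940}{\left(-700\right) \left(-245\right)} = - \frac{5940}{171500} = \left(-5940\right) \frac{1}{171500} = - \frac{297}{8575}$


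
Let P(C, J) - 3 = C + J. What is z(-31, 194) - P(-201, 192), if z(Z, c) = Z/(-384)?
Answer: 2335/384 ≈ 6.0807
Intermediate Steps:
z(Z, c) = -Z/384 (z(Z, c) = Z*(-1/384) = -Z/384)
P(C, J) = 3 + C + J (P(C, J) = 3 + (C + J) = 3 + C + J)
z(-31, 194) - P(-201, 192) = -1/384*(-31) - (3 - 201 + 192) = 31/384 - 1*(-6) = 31/384 + 6 = 2335/384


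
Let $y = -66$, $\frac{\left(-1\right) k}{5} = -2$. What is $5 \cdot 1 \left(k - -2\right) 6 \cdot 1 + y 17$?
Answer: $-762$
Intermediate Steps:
$k = 10$ ($k = \left(-5\right) \left(-2\right) = 10$)
$5 \cdot 1 \left(k - -2\right) 6 \cdot 1 + y 17 = 5 \cdot 1 \left(10 - -2\right) 6 \cdot 1 - 1122 = 5 \left(10 + 2\right) 6 \cdot 1 - 1122 = 5 \cdot 12 \cdot 6 \cdot 1 - 1122 = 5 \cdot 72 \cdot 1 - 1122 = 5 \cdot 72 - 1122 = 360 - 1122 = -762$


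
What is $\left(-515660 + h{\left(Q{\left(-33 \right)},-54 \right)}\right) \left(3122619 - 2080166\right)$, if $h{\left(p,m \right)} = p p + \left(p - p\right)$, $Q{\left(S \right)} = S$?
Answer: $-536416082663$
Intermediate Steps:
$h{\left(p,m \right)} = p^{2}$ ($h{\left(p,m \right)} = p^{2} + 0 = p^{2}$)
$\left(-515660 + h{\left(Q{\left(-33 \right)},-54 \right)}\right) \left(3122619 - 2080166\right) = \left(-515660 + \left(-33\right)^{2}\right) \left(3122619 - 2080166\right) = \left(-515660 + 1089\right) 1042453 = \left(-514571\right) 1042453 = -536416082663$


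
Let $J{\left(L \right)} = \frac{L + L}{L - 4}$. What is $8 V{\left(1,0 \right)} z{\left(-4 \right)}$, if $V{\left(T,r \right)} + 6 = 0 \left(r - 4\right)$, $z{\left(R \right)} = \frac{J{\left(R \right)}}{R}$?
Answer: $12$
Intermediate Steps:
$J{\left(L \right)} = \frac{2 L}{-4 + L}$
$z{\left(R \right)} = \frac{2}{-4 + R}$ ($z{\left(R \right)} = \frac{2 R \frac{1}{-4 + R}}{R} = \frac{2}{-4 + R}$)
$V{\left(T,r \right)} = -6$ ($V{\left(T,r \right)} = -6 + 0 \left(r - 4\right) = -6 + 0 \left(-4 + r\right) = -6 + 0 = -6$)
$8 V{\left(1,0 \right)} z{\left(-4 \right)} = 8 \left(-6\right) \frac{2}{-4 - 4} = - 48 \frac{2}{-8} = - 48 \cdot 2 \left(- \frac{1}{8}\right) = \left(-48\right) \left(- \frac{1}{4}\right) = 12$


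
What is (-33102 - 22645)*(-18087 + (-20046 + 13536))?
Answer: 1371208959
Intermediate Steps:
(-33102 - 22645)*(-18087 + (-20046 + 13536)) = -55747*(-18087 - 6510) = -55747*(-24597) = 1371208959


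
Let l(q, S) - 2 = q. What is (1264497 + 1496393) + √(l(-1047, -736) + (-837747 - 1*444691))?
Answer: 2760890 + I*√1283483 ≈ 2.7609e+6 + 1132.9*I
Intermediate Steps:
l(q, S) = 2 + q
(1264497 + 1496393) + √(l(-1047, -736) + (-837747 - 1*444691)) = (1264497 + 1496393) + √((2 - 1047) + (-837747 - 1*444691)) = 2760890 + √(-1045 + (-837747 - 444691)) = 2760890 + √(-1045 - 1282438) = 2760890 + √(-1283483) = 2760890 + I*√1283483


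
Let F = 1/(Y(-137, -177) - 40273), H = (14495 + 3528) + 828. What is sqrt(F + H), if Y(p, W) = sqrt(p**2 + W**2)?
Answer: sqrt(759186322 - 18851*sqrt(50098))/sqrt(40273 - sqrt(50098)) ≈ 137.30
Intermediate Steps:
Y(p, W) = sqrt(W**2 + p**2)
H = 18851 (H = 18023 + 828 = 18851)
F = 1/(-40273 + sqrt(50098)) (F = 1/(sqrt((-177)**2 + (-137)**2) - 40273) = 1/(sqrt(31329 + 18769) - 40273) = 1/(sqrt(50098) - 40273) = 1/(-40273 + sqrt(50098)) ≈ -2.4969e-5)
sqrt(F + H) = sqrt((-40273/1621864431 - sqrt(50098)/1621864431) + 18851) = sqrt(30573766348508/1621864431 - sqrt(50098)/1621864431)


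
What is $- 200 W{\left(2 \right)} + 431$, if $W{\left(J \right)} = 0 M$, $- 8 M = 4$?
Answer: $431$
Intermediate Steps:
$M = - \frac{1}{2}$ ($M = \left(- \frac{1}{8}\right) 4 = - \frac{1}{2} \approx -0.5$)
$W{\left(J \right)} = 0$ ($W{\left(J \right)} = 0 \left(- \frac{1}{2}\right) = 0$)
$- 200 W{\left(2 \right)} + 431 = \left(-200\right) 0 + 431 = 0 + 431 = 431$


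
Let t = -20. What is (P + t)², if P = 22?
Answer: 4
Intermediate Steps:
(P + t)² = (22 - 20)² = 2² = 4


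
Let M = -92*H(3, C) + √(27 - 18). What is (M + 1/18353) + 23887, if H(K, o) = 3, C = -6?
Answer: 433387743/18353 ≈ 23614.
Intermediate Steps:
M = -273 (M = -92*3 + √(27 - 18) = -276 + √9 = -276 + 3 = -273)
(M + 1/18353) + 23887 = (-273 + 1/18353) + 23887 = -5010368/18353 + 23887 = 433387743/18353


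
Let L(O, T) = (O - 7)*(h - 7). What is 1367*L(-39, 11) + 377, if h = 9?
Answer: -125387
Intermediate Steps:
L(O, T) = -14 + 2*O (L(O, T) = (O - 7)*(9 - 7) = (-7 + O)*2 = -14 + 2*O)
1367*L(-39, 11) + 377 = 1367*(-14 + 2*(-39)) + 377 = 1367*(-14 - 78) + 377 = 1367*(-92) + 377 = -125764 + 377 = -125387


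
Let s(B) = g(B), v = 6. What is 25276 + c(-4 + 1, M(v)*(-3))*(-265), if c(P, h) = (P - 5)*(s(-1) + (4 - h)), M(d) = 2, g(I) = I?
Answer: 44356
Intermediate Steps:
s(B) = B
c(P, h) = (-5 + P)*(3 - h) (c(P, h) = (P - 5)*(-1 + (4 - h)) = (-5 + P)*(3 - h))
25276 + c(-4 + 1, M(v)*(-3))*(-265) = 25276 + (-15 + 3*(-4 + 1) + 5*(2*(-3)) - (-4 + 1)*2*(-3))*(-265) = 25276 + (-15 + 3*(-3) + 5*(-6) - 1*(-3)*(-6))*(-265) = 25276 + (-15 - 9 - 30 - 18)*(-265) = 25276 - 72*(-265) = 25276 + 19080 = 44356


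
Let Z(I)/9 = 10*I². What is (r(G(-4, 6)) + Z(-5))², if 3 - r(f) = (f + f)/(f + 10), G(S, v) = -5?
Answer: 5085025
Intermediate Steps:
Z(I) = 90*I² (Z(I) = 9*(10*I²) = 90*I²)
r(f) = 3 - 2*f/(10 + f) (r(f) = 3 - (f + f)/(f + 10) = 3 - 2*f/(10 + f))
(r(G(-4, 6)) + Z(-5))² = ((30 - 5)/(10 - 5) + 90*(-5)²)² = (25/5 + 90*25)² = ((⅕)*25 + 2250)² = (5 + 2250)² = 2255² = 5085025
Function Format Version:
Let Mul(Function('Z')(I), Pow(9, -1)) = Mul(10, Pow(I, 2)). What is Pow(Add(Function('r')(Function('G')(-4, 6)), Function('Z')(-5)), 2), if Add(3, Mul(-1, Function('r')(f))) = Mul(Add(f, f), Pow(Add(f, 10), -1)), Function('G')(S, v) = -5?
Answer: 5085025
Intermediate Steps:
Function('Z')(I) = Mul(90, Pow(I, 2)) (Function('Z')(I) = Mul(9, Mul(10, Pow(I, 2))) = Mul(90, Pow(I, 2)))
Function('r')(f) = Add(3, Mul(-2, f, Pow(Add(10, f), -1))) (Function('r')(f) = Add(3, Mul(-1, Mul(Add(f, f), Pow(Add(f, 10), -1)))) = Add(3, Mul(-1, Mul(Mul(2, f), Pow(Add(10, f), -1)))) = Add(3, Mul(-1, Mul(2, f, Pow(Add(10, f), -1)))) = Add(3, Mul(-2, f, Pow(Add(10, f), -1))))
Pow(Add(Function('r')(Function('G')(-4, 6)), Function('Z')(-5)), 2) = Pow(Add(Mul(Pow(Add(10, -5), -1), Add(30, -5)), Mul(90, Pow(-5, 2))), 2) = Pow(Add(Mul(Pow(5, -1), 25), Mul(90, 25)), 2) = Pow(Add(Mul(Rational(1, 5), 25), 2250), 2) = Pow(Add(5, 2250), 2) = Pow(2255, 2) = 5085025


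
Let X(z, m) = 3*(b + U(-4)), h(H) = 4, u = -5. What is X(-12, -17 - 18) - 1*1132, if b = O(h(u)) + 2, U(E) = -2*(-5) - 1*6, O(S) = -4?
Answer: -1126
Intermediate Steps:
U(E) = 4 (U(E) = 10 - 6 = 4)
b = -2 (b = -4 + 2 = -2)
X(z, m) = 6 (X(z, m) = 3*(-2 + 4) = 3*2 = 6)
X(-12, -17 - 18) - 1*1132 = 6 - 1*1132 = 6 - 1132 = -1126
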